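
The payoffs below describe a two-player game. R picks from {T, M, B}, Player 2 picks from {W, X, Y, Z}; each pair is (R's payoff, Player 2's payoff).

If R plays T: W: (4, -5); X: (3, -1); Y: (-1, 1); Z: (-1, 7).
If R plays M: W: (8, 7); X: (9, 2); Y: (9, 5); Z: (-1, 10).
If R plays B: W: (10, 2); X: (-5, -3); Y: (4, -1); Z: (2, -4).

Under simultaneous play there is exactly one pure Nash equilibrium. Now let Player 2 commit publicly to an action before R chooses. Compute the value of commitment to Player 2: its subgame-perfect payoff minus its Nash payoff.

Work backward from R's decision.
- W: BR = B, leader payoff 2.
- X: BR = M, leader payoff 2.
- Y: BR = M, leader payoff 5.
- Z: BR = B, leader payoff -4.
Maximizing over 2, 2, 5, -4, Player 2 chooses Y. Subgame-perfect outcome: (M, Y) with payoffs (9, 5).
For the simultaneous game, intersect best replies.
R's best replies: W→B; X→M; Y→M; Z→B.
Player 2's best replies: T→Z; M→Z; B→W.
The unique mutual best reply is (B, W), giving (10, 2).
Player 2's commitment gain: 5 − 2 = 3.

3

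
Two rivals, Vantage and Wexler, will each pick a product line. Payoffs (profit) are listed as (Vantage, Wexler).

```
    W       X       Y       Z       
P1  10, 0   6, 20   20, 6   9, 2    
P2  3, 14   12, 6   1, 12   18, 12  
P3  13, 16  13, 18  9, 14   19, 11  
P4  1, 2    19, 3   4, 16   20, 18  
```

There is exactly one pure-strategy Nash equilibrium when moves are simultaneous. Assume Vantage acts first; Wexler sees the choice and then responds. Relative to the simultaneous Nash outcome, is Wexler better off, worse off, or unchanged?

Solve by backward induction (Vantage leads).
- P1: Wexler compares 0, 20, 6, 2 and picks X; Vantage would get 6.
- P2: Wexler compares 14, 6, 12, 12 and picks W; Vantage would get 3.
- P3: Wexler compares 16, 18, 14, 11 and picks X; Vantage would get 13.
- P4: Wexler compares 2, 3, 16, 18 and picks Z; Vantage would get 20.
Vantage's induced payoffs are 6, 3, 13, 20, so Vantage commits to P4. Subgame-perfect outcome: (P4, Z) with payoffs (20, 18).
Now find the simultaneous Nash equilibrium.
Vantage's best replies: W→P3; X→P4; Y→P1; Z→P4.
Wexler's best replies: P1→X; P2→W; P3→X; P4→Z.
The unique mutual best reply is (P4, Z), giving (20, 18).
Wexler earns 18 sequentially versus 18 at the Nash outcome: unchanged.

unchanged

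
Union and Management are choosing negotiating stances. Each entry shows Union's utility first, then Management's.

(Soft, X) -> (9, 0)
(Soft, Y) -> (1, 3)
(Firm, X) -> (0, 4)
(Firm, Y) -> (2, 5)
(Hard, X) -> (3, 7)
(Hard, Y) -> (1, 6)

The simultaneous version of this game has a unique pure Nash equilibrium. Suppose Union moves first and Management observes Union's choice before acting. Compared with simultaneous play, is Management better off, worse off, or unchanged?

Work backward from Management's decision.
- Soft → Management plays Y (best of 0, 3); Union gets 1.
- Firm → Management plays Y (best of 4, 5); Union gets 2.
- Hard → Management plays X (best of 7, 6); Union gets 3.
Among 1, 2, 3, the best is 3 at Hard. Subgame-perfect outcome: (Hard, X) with payoffs (3, 7).
For the simultaneous game, intersect best replies.
Union's best replies: X→Soft; Y→Firm.
Management's best replies: Soft→Y; Firm→Y; Hard→X.
Only (Firm, Y) has each player best-responding; Nash payoffs (2, 5).
Management earns 7 sequentially versus 5 at the Nash outcome: better off.

better off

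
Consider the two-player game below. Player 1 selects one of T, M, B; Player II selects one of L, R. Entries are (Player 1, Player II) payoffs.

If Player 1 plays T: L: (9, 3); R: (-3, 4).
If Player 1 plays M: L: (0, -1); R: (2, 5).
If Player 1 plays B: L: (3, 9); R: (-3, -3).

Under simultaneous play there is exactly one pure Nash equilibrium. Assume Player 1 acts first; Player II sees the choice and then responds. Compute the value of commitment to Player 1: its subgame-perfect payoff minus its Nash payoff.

Work backward from Player II's decision.
- T: Player II compares 3, 4 and picks R; Player 1 would get -3.
- M: Player II compares -1, 5 and picks R; Player 1 would get 2.
- B: Player II compares 9, -3 and picks L; Player 1 would get 3.
Maximizing over -3, 2, 3, Player 1 chooses B. Subgame-perfect outcome: (B, L) with payoffs (3, 9).
Now find the simultaneous Nash equilibrium.
Player 1's best replies: L→T; R→M.
Player II's best replies: T→R; M→R; B→L.
Only (M, R) has each player best-responding; Nash payoffs (2, 5).
Player 1's commitment gain: 3 − 2 = 1.

1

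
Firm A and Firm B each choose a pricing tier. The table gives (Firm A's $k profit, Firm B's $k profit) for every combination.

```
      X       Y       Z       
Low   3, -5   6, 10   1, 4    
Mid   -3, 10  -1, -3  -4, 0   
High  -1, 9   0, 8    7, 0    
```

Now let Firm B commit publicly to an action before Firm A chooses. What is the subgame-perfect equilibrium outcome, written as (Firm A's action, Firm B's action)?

Work backward from Firm A's decision.
- X → Firm A plays Low (best of 3, -3, -1); Firm B gets -5.
- Y → Firm A plays Low (best of 6, -1, 0); Firm B gets 10.
- Z → Firm A plays High (best of 1, -4, 7); Firm B gets 0.
Firm B's induced payoffs are -5, 10, 0, so Firm B commits to Y. Subgame-perfect outcome: (Low, Y) with payoffs (6, 10).

(Low, Y)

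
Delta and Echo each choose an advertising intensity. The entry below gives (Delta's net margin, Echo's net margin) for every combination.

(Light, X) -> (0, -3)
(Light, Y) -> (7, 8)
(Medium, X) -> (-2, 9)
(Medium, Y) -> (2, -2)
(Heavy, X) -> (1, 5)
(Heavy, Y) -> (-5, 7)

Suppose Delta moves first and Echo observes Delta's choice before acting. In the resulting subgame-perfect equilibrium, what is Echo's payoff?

Solve by backward induction (Delta leads).
- Light: Echo compares -3, 8 and picks Y; Delta would get 7.
- Medium: Echo compares 9, -2 and picks X; Delta would get -2.
- Heavy: Echo compares 5, 7 and picks Y; Delta would get -5.
Maximizing over 7, -2, -5, Delta chooses Light. Subgame-perfect outcome: (Light, Y) with payoffs (7, 8).

8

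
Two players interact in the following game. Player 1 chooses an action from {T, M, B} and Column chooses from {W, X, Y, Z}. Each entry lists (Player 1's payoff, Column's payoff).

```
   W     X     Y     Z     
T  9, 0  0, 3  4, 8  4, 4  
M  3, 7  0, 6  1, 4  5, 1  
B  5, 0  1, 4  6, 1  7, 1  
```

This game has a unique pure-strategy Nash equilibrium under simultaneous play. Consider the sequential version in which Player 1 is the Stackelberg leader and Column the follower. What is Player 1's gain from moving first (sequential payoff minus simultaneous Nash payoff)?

Solve by backward induction (Player 1 leads).
- T: Column compares 0, 3, 8, 4 and picks Y; Player 1 would get 4.
- M: Column compares 7, 6, 4, 1 and picks W; Player 1 would get 3.
- B: Column compares 0, 4, 1, 1 and picks X; Player 1 would get 1.
Player 1's induced payoffs are 4, 3, 1, so Player 1 commits to T. Subgame-perfect outcome: (T, Y) with payoffs (4, 8).
Under simultaneous play:
Player 1's best replies: W→T; X→B; Y→B; Z→B.
Column's best replies: T→Y; M→W; B→X.
The unique mutual best reply is (B, X), giving (1, 4).
Player 1's commitment gain: 4 − 1 = 3.

3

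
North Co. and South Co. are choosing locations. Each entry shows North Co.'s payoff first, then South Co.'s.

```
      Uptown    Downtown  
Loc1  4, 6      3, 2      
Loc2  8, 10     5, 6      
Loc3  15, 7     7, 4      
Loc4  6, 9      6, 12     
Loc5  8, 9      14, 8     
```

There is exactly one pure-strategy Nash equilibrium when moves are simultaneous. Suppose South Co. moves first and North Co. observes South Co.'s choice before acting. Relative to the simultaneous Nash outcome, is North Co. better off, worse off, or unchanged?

worse off

Work backward from North Co.'s decision.
- Uptown: BR = Loc3, leader payoff 7.
- Downtown: BR = Loc5, leader payoff 8.
South Co.'s induced payoffs are 7, 8, so South Co. commits to Downtown. Subgame-perfect outcome: (Loc5, Downtown) with payoffs (14, 8).
Now find the simultaneous Nash equilibrium.
North Co.'s best replies: Uptown→Loc3; Downtown→Loc5.
South Co.'s best replies: Loc1→Uptown; Loc2→Uptown; Loc3→Uptown; Loc4→Downtown; Loc5→Uptown.
Only (Loc3, Uptown) has each player best-responding; Nash payoffs (15, 7).
North Co. earns 14 sequentially versus 15 at the Nash outcome: worse off.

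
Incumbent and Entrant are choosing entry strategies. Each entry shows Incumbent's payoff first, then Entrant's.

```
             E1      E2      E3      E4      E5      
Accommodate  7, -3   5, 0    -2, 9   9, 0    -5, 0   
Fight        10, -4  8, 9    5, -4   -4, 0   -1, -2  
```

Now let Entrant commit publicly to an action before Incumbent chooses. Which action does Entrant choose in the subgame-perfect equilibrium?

E2

Work backward from Incumbent's decision.
- E1 → Incumbent plays Fight (best of 7, 10); Entrant gets -4.
- E2 → Incumbent plays Fight (best of 5, 8); Entrant gets 9.
- E3 → Incumbent plays Fight (best of -2, 5); Entrant gets -4.
- E4 → Incumbent plays Accommodate (best of 9, -4); Entrant gets 0.
- E5 → Incumbent plays Fight (best of -5, -1); Entrant gets -2.
Maximizing over -4, 9, -4, 0, -2, Entrant chooses E2. Subgame-perfect outcome: (Fight, E2) with payoffs (8, 9).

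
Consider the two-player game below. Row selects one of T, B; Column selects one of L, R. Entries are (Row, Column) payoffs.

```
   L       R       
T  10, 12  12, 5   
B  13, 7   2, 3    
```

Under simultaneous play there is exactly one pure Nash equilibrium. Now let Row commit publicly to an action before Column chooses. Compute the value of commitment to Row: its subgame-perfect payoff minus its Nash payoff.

Work backward from Column's decision.
- T → Column plays L (best of 12, 5); Row gets 10.
- B → Column plays L (best of 7, 3); Row gets 13.
Maximizing over 10, 13, Row chooses B. Subgame-perfect outcome: (B, L) with payoffs (13, 7).
Under simultaneous play:
Row's best replies: L→B; R→T.
Column's best replies: T→L; B→L.
Only (B, L) has each player best-responding; Nash payoffs (13, 7).
Row's commitment gain: 13 − 13 = 0.

0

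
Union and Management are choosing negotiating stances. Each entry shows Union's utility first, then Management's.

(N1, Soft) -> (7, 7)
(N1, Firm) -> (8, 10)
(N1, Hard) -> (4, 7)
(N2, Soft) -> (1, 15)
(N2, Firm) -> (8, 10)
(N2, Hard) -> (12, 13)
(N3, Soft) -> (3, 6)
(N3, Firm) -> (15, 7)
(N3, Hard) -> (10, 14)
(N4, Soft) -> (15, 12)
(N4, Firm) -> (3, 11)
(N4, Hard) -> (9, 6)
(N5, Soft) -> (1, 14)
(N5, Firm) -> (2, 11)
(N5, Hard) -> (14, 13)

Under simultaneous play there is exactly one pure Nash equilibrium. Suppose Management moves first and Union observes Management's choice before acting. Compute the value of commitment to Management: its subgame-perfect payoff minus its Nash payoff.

Solve by backward induction (Management leads).
- Soft: BR = N4, leader payoff 12.
- Firm: BR = N3, leader payoff 7.
- Hard: BR = N5, leader payoff 13.
Maximizing over 12, 7, 13, Management chooses Hard. Subgame-perfect outcome: (N5, Hard) with payoffs (14, 13).
For the simultaneous game, intersect best replies.
Union's best replies: Soft→N4; Firm→N3; Hard→N5.
Management's best replies: N1→Firm; N2→Soft; N3→Hard; N4→Soft; N5→Soft.
The unique mutual best reply is (N4, Soft), giving (15, 12).
Management's commitment gain: 13 − 12 = 1.

1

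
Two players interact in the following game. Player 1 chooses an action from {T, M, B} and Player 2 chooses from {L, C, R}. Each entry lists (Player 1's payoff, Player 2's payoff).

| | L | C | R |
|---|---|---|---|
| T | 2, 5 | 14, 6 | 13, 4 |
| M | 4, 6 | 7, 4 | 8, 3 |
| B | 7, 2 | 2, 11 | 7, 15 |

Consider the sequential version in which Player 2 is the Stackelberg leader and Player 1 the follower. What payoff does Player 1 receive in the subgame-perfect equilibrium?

Player 1 best-responds to each possible Player 2 move:
- L: BR = B, leader payoff 2.
- C: BR = T, leader payoff 6.
- R: BR = T, leader payoff 4.
Among 2, 6, 4, the best is 6 at C. Subgame-perfect outcome: (T, C) with payoffs (14, 6).

14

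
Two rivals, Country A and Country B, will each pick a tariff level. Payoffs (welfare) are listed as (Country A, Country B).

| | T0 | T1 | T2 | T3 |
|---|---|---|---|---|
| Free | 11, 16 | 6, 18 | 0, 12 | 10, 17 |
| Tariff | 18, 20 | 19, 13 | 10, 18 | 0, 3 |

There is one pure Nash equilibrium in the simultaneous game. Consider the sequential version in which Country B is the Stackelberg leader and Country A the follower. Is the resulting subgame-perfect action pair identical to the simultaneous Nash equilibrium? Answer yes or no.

Backward induction with Country B moving first.
- T0 → Country A plays Tariff (best of 11, 18); Country B gets 20.
- T1 → Country A plays Tariff (best of 6, 19); Country B gets 13.
- T2 → Country A plays Tariff (best of 0, 10); Country B gets 18.
- T3 → Country A plays Free (best of 10, 0); Country B gets 17.
Among 20, 13, 18, 17, the best is 20 at T0. Subgame-perfect outcome: (Tariff, T0) with payoffs (18, 20).
For the simultaneous game, intersect best replies.
Country A's best replies: T0→Tariff; T1→Tariff; T2→Tariff; T3→Free.
Country B's best replies: Free→T1; Tariff→T0.
Only (Tariff, T0) has each player best-responding; Nash payoffs (18, 20).
Sequential outcome (Tariff, T0) coincides with the Nash profile (Tariff, T0).

yes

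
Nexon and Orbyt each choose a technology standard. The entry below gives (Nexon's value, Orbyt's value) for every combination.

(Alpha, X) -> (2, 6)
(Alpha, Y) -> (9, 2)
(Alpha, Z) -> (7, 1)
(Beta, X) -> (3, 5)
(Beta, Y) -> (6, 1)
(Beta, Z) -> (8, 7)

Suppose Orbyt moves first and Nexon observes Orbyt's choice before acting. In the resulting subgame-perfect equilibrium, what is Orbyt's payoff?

7

Work backward from Nexon's decision.
- X → Nexon plays Beta (best of 2, 3); Orbyt gets 5.
- Y → Nexon plays Alpha (best of 9, 6); Orbyt gets 2.
- Z → Nexon plays Beta (best of 7, 8); Orbyt gets 7.
Orbyt's induced payoffs are 5, 2, 7, so Orbyt commits to Z. Subgame-perfect outcome: (Beta, Z) with payoffs (8, 7).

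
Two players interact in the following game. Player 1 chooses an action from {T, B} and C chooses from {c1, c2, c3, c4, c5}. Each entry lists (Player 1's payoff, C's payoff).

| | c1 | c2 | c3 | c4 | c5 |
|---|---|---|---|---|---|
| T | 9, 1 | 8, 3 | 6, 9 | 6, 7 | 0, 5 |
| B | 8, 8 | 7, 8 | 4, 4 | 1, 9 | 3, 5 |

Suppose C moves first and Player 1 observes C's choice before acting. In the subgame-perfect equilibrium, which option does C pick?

c3

Player 1 best-responds to each possible C move:
- c1: Player 1 compares 9, 8 and picks T; C would get 1.
- c2: Player 1 compares 8, 7 and picks T; C would get 3.
- c3: Player 1 compares 6, 4 and picks T; C would get 9.
- c4: Player 1 compares 6, 1 and picks T; C would get 7.
- c5: Player 1 compares 0, 3 and picks B; C would get 5.
C's induced payoffs are 1, 3, 9, 7, 5, so C commits to c3. Subgame-perfect outcome: (T, c3) with payoffs (6, 9).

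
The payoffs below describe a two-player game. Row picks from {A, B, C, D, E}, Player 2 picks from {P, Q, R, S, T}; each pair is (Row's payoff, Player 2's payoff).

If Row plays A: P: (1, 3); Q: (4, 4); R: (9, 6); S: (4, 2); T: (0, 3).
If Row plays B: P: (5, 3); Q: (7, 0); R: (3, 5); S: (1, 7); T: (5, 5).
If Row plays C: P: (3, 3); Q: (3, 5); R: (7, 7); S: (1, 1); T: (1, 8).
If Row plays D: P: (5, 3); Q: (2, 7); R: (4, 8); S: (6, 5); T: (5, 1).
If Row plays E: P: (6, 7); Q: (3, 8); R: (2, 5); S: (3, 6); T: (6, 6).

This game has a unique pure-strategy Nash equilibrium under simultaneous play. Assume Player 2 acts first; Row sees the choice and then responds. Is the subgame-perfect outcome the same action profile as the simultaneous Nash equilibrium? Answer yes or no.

Solve by backward induction (Player 2 leads).
- P: Row compares 1, 5, 3, 5, 6 and picks E; Player 2 would get 7.
- Q: Row compares 4, 7, 3, 2, 3 and picks B; Player 2 would get 0.
- R: Row compares 9, 3, 7, 4, 2 and picks A; Player 2 would get 6.
- S: Row compares 4, 1, 1, 6, 3 and picks D; Player 2 would get 5.
- T: Row compares 0, 5, 1, 5, 6 and picks E; Player 2 would get 6.
Player 2's induced payoffs are 7, 0, 6, 5, 6, so Player 2 commits to P. Subgame-perfect outcome: (E, P) with payoffs (6, 7).
Under simultaneous play:
Row's best replies: P→E; Q→B; R→A; S→D; T→E.
Player 2's best replies: A→R; B→S; C→T; D→R; E→Q.
Only (A, R) has each player best-responding; Nash payoffs (9, 6).
Sequential outcome (E, P) differs from the Nash profile (A, R).

no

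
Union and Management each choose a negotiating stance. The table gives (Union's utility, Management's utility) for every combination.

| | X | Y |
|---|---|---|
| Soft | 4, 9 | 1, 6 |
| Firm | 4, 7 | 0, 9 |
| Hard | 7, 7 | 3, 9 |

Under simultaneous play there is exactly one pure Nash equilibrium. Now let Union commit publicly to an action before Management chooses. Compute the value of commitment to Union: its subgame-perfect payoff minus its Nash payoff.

1

Solve by backward induction (Union leads).
- Soft: BR = X, leader payoff 4.
- Firm: BR = Y, leader payoff 0.
- Hard: BR = Y, leader payoff 3.
Among 4, 0, 3, the best is 4 at Soft. Subgame-perfect outcome: (Soft, X) with payoffs (4, 9).
For the simultaneous game, intersect best replies.
Union's best replies: X→Hard; Y→Hard.
Management's best replies: Soft→X; Firm→Y; Hard→Y.
Only (Hard, Y) has each player best-responding; Nash payoffs (3, 9).
Union's commitment gain: 4 − 3 = 1.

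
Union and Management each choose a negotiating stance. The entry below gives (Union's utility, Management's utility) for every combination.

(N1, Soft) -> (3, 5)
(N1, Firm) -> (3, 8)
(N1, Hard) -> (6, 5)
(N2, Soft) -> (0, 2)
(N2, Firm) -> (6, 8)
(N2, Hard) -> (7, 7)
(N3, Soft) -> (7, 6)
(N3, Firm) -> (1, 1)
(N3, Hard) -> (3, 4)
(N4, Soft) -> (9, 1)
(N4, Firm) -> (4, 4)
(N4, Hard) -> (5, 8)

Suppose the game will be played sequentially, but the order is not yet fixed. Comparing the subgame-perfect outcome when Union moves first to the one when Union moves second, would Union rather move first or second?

If Union leads: Management's best replies are N1→Firm, N2→Firm, N3→Soft, N4→Hard; Union's induced payoffs 3, 6, 7, 5; outcome (N3, Soft), payoffs (7, 6).
If Management leads: Union's best replies are Soft→N4, Firm→N2, Hard→N2; Management's induced payoffs 1, 8, 7; outcome (N2, Firm), payoffs (6, 8).
Union gets 7 moving first and 6 moving second, so Union prefers to move first.

first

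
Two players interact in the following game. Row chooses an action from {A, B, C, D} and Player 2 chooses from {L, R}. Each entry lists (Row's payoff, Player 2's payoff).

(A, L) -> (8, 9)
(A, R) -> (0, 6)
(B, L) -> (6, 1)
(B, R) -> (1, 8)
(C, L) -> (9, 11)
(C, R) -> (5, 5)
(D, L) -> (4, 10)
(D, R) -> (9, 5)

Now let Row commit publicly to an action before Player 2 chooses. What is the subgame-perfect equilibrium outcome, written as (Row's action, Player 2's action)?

Work backward from Player 2's decision.
- A: BR = L, leader payoff 8.
- B: BR = R, leader payoff 1.
- C: BR = L, leader payoff 9.
- D: BR = L, leader payoff 4.
Among 8, 1, 9, 4, the best is 9 at C. Subgame-perfect outcome: (C, L) with payoffs (9, 11).

(C, L)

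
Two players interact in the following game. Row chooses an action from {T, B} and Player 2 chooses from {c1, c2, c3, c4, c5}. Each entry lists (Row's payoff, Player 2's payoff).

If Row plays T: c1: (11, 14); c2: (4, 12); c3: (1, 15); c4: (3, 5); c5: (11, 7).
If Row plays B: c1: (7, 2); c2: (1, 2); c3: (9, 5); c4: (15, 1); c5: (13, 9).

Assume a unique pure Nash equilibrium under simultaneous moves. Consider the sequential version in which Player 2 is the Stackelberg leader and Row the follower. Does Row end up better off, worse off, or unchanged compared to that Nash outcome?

Work backward from Row's decision.
- c1: Row compares 11, 7 and picks T; Player 2 would get 14.
- c2: Row compares 4, 1 and picks T; Player 2 would get 12.
- c3: Row compares 1, 9 and picks B; Player 2 would get 5.
- c4: Row compares 3, 15 and picks B; Player 2 would get 1.
- c5: Row compares 11, 13 and picks B; Player 2 would get 9.
Maximizing over 14, 12, 5, 1, 9, Player 2 chooses c1. Subgame-perfect outcome: (T, c1) with payoffs (11, 14).
Now find the simultaneous Nash equilibrium.
Row's best replies: c1→T; c2→T; c3→B; c4→B; c5→B.
Player 2's best replies: T→c3; B→c5.
The unique mutual best reply is (B, c5), giving (13, 9).
Row earns 11 sequentially versus 13 at the Nash outcome: worse off.

worse off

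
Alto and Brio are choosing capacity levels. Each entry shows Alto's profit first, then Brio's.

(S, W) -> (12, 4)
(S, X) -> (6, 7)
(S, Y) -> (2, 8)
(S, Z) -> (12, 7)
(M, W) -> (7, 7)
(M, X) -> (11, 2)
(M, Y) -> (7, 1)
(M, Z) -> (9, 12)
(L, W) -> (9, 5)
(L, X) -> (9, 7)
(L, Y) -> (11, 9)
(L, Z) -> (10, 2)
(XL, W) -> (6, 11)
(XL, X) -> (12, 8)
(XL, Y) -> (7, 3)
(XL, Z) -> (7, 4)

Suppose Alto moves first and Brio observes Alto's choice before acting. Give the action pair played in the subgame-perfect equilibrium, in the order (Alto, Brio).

Backward induction with Alto moving first.
- S: BR = Y, leader payoff 2.
- M: BR = Z, leader payoff 9.
- L: BR = Y, leader payoff 11.
- XL: BR = W, leader payoff 6.
Alto's induced payoffs are 2, 9, 11, 6, so Alto commits to L. Subgame-perfect outcome: (L, Y) with payoffs (11, 9).

(L, Y)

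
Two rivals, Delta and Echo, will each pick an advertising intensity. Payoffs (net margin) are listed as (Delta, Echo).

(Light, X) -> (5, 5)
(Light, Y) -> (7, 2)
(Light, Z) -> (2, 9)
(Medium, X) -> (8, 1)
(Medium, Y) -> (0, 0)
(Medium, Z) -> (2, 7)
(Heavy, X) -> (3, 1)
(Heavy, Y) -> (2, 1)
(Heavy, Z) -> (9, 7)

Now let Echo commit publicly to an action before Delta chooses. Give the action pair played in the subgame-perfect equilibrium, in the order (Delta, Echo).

(Heavy, Z)

Delta best-responds to each possible Echo move:
- X: Delta compares 5, 8, 3 and picks Medium; Echo would get 1.
- Y: Delta compares 7, 0, 2 and picks Light; Echo would get 2.
- Z: Delta compares 2, 2, 9 and picks Heavy; Echo would get 7.
Among 1, 2, 7, the best is 7 at Z. Subgame-perfect outcome: (Heavy, Z) with payoffs (9, 7).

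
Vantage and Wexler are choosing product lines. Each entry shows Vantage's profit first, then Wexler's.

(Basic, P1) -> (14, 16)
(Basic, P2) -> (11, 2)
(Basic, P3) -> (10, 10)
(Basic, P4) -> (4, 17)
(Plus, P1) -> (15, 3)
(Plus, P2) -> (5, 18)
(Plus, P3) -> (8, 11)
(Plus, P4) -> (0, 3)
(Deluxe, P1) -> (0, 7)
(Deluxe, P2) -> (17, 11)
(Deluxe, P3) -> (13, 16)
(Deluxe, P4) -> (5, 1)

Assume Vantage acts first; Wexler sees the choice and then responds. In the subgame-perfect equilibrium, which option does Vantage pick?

Deluxe

Work backward from Wexler's decision.
- Basic: BR = P4, leader payoff 4.
- Plus: BR = P2, leader payoff 5.
- Deluxe: BR = P3, leader payoff 13.
Maximizing over 4, 5, 13, Vantage chooses Deluxe. Subgame-perfect outcome: (Deluxe, P3) with payoffs (13, 16).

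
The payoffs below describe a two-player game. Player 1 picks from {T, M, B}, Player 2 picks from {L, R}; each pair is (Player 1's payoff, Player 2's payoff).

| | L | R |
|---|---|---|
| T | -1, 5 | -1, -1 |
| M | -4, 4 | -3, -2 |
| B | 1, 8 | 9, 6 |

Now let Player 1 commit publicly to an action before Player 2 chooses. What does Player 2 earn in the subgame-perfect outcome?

8

Work backward from Player 2's decision.
- T: BR = L, leader payoff -1.
- M: BR = L, leader payoff -4.
- B: BR = L, leader payoff 1.
Player 1's induced payoffs are -1, -4, 1, so Player 1 commits to B. Subgame-perfect outcome: (B, L) with payoffs (1, 8).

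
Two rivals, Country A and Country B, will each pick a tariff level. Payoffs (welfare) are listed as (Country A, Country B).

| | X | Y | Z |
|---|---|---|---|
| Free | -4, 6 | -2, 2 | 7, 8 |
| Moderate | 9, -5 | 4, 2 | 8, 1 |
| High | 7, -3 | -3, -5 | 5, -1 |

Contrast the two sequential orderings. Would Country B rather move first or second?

If Country A leads: Country B's best replies are Free→Z, Moderate→Y, High→Z; Country A's induced payoffs 7, 4, 5; outcome (Free, Z), payoffs (7, 8).
If Country B leads: Country A's best replies are X→Moderate, Y→Moderate, Z→Moderate; Country B's induced payoffs -5, 2, 1; outcome (Moderate, Y), payoffs (4, 2).
Country B gets 2 moving first and 8 moving second, so Country B prefers to move second.

second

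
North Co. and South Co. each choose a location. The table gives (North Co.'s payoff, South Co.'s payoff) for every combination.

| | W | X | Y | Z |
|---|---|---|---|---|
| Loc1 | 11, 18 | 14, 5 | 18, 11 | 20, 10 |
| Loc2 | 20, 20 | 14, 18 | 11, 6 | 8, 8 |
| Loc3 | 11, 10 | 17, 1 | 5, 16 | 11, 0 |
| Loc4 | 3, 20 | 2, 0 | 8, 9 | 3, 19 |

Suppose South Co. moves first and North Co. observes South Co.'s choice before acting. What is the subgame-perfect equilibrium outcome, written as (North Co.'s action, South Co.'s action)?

(Loc2, W)

Work backward from North Co.'s decision.
- W → North Co. plays Loc2 (best of 11, 20, 11, 3); South Co. gets 20.
- X → North Co. plays Loc3 (best of 14, 14, 17, 2); South Co. gets 1.
- Y → North Co. plays Loc1 (best of 18, 11, 5, 8); South Co. gets 11.
- Z → North Co. plays Loc1 (best of 20, 8, 11, 3); South Co. gets 10.
South Co.'s induced payoffs are 20, 1, 11, 10, so South Co. commits to W. Subgame-perfect outcome: (Loc2, W) with payoffs (20, 20).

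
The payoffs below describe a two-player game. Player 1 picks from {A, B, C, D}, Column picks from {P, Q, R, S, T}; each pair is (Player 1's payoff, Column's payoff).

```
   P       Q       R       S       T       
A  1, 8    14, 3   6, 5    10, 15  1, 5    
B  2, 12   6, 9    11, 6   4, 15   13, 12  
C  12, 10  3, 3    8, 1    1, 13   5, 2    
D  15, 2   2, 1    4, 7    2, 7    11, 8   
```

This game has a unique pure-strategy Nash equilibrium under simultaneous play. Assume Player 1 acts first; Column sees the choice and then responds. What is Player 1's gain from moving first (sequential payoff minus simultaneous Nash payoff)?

Column best-responds to each possible Player 1 move:
- A: BR = S, leader payoff 10.
- B: BR = S, leader payoff 4.
- C: BR = S, leader payoff 1.
- D: BR = T, leader payoff 11.
Player 1's induced payoffs are 10, 4, 1, 11, so Player 1 commits to D. Subgame-perfect outcome: (D, T) with payoffs (11, 8).
For the simultaneous game, intersect best replies.
Player 1's best replies: P→D; Q→A; R→B; S→A; T→B.
Column's best replies: A→S; B→S; C→S; D→T.
The unique mutual best reply is (A, S), giving (10, 15).
Player 1's commitment gain: 11 − 10 = 1.

1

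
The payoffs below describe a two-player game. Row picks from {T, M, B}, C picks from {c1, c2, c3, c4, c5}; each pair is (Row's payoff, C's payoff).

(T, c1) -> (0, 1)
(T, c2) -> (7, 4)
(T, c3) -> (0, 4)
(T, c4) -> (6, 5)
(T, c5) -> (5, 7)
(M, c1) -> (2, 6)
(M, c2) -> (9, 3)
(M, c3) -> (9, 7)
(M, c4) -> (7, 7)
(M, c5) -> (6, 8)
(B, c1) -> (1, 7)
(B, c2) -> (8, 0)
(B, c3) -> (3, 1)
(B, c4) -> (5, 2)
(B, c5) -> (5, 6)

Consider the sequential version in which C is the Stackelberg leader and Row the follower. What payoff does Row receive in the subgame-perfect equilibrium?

Backward induction with C moving first.
- c1 → Row plays M (best of 0, 2, 1); C gets 6.
- c2 → Row plays M (best of 7, 9, 8); C gets 3.
- c3 → Row plays M (best of 0, 9, 3); C gets 7.
- c4 → Row plays M (best of 6, 7, 5); C gets 7.
- c5 → Row plays M (best of 5, 6, 5); C gets 8.
Among 6, 3, 7, 7, 8, the best is 8 at c5. Subgame-perfect outcome: (M, c5) with payoffs (6, 8).

6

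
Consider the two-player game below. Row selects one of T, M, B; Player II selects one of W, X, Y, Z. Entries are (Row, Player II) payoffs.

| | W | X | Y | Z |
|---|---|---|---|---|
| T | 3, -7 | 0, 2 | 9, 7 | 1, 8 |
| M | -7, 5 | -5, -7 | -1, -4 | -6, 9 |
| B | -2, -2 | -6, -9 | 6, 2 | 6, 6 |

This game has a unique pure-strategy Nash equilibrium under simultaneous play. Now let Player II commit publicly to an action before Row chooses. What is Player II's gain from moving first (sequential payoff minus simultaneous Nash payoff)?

Solve by backward induction (Player II leads).
- W: Row compares 3, -7, -2 and picks T; Player II would get -7.
- X: Row compares 0, -5, -6 and picks T; Player II would get 2.
- Y: Row compares 9, -1, 6 and picks T; Player II would get 7.
- Z: Row compares 1, -6, 6 and picks B; Player II would get 6.
Maximizing over -7, 2, 7, 6, Player II chooses Y. Subgame-perfect outcome: (T, Y) with payoffs (9, 7).
Now find the simultaneous Nash equilibrium.
Row's best replies: W→T; X→T; Y→T; Z→B.
Player II's best replies: T→Z; M→Z; B→Z.
The unique mutual best reply is (B, Z), giving (6, 6).
Player II's commitment gain: 7 − 6 = 1.

1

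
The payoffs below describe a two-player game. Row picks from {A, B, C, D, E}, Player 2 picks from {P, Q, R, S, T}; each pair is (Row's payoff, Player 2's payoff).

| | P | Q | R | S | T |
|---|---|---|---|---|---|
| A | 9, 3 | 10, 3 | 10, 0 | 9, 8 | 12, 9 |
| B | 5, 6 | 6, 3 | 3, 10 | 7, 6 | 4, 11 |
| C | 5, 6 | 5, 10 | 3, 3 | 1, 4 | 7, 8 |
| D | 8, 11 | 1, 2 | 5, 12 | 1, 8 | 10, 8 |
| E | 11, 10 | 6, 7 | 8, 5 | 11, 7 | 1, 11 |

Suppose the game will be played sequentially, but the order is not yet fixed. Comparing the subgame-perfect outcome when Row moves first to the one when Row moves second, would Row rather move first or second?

If Row leads: Player 2's best replies are A→T, B→T, C→Q, D→R, E→T; Row's induced payoffs 12, 4, 5, 5, 1; outcome (A, T), payoffs (12, 9).
If Player 2 leads: Row's best replies are P→E, Q→A, R→A, S→E, T→A; Player 2's induced payoffs 10, 3, 0, 7, 9; outcome (E, P), payoffs (11, 10).
Row gets 12 moving first and 11 moving second, so Row prefers to move first.

first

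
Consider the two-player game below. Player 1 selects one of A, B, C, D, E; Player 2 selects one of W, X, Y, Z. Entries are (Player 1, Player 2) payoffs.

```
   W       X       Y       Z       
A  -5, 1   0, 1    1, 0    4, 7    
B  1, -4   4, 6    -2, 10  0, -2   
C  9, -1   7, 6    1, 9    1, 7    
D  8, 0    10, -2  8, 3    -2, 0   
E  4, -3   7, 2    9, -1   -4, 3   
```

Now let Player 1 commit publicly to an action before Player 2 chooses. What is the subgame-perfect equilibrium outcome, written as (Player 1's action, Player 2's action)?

Work backward from Player 2's decision.
- A: Player 2 compares 1, 1, 0, 7 and picks Z; Player 1 would get 4.
- B: Player 2 compares -4, 6, 10, -2 and picks Y; Player 1 would get -2.
- C: Player 2 compares -1, 6, 9, 7 and picks Y; Player 1 would get 1.
- D: Player 2 compares 0, -2, 3, 0 and picks Y; Player 1 would get 8.
- E: Player 2 compares -3, 2, -1, 3 and picks Z; Player 1 would get -4.
Among 4, -2, 1, 8, -4, the best is 8 at D. Subgame-perfect outcome: (D, Y) with payoffs (8, 3).

(D, Y)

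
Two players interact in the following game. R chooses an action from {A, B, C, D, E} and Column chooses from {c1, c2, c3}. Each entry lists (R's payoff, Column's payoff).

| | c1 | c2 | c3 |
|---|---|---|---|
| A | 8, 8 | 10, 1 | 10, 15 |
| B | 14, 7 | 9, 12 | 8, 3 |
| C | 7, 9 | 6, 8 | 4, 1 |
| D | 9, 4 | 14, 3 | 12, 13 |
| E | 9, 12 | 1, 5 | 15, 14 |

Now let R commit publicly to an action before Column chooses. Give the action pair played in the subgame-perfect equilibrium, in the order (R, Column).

(E, c3)

Column best-responds to each possible R move:
- A: Column compares 8, 1, 15 and picks c3; R would get 10.
- B: Column compares 7, 12, 3 and picks c2; R would get 9.
- C: Column compares 9, 8, 1 and picks c1; R would get 7.
- D: Column compares 4, 3, 13 and picks c3; R would get 12.
- E: Column compares 12, 5, 14 and picks c3; R would get 15.
R's induced payoffs are 10, 9, 7, 12, 15, so R commits to E. Subgame-perfect outcome: (E, c3) with payoffs (15, 14).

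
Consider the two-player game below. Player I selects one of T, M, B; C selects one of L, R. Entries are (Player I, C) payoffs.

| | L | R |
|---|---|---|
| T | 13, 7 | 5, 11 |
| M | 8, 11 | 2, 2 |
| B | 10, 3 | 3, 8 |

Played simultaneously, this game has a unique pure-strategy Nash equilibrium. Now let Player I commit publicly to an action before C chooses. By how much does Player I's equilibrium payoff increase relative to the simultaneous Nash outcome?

3

Backward induction with Player I moving first.
- T: BR = R, leader payoff 5.
- M: BR = L, leader payoff 8.
- B: BR = R, leader payoff 3.
Among 5, 8, 3, the best is 8 at M. Subgame-perfect outcome: (M, L) with payoffs (8, 11).
For the simultaneous game, intersect best replies.
Player I's best replies: L→T; R→T.
C's best replies: T→R; M→L; B→R.
The unique mutual best reply is (T, R), giving (5, 11).
Player I's commitment gain: 8 − 5 = 3.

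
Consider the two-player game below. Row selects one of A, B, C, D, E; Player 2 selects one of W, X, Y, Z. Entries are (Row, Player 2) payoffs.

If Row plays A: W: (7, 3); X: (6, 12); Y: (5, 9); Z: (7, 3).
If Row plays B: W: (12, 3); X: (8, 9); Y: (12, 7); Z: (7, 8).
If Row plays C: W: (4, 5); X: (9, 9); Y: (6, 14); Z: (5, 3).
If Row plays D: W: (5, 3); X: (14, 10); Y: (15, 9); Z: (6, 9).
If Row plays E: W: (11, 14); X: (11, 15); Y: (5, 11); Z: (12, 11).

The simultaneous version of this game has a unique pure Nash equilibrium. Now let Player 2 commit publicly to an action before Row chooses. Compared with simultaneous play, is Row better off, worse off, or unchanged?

worse off

Backward induction with Player 2 moving first.
- W → Row plays B (best of 7, 12, 4, 5, 11); Player 2 gets 3.
- X → Row plays D (best of 6, 8, 9, 14, 11); Player 2 gets 10.
- Y → Row plays D (best of 5, 12, 6, 15, 5); Player 2 gets 9.
- Z → Row plays E (best of 7, 7, 5, 6, 12); Player 2 gets 11.
Among 3, 10, 9, 11, the best is 11 at Z. Subgame-perfect outcome: (E, Z) with payoffs (12, 11).
Now find the simultaneous Nash equilibrium.
Row's best replies: W→B; X→D; Y→D; Z→E.
Player 2's best replies: A→X; B→X; C→Y; D→X; E→X.
The unique mutual best reply is (D, X), giving (14, 10).
Row earns 12 sequentially versus 14 at the Nash outcome: worse off.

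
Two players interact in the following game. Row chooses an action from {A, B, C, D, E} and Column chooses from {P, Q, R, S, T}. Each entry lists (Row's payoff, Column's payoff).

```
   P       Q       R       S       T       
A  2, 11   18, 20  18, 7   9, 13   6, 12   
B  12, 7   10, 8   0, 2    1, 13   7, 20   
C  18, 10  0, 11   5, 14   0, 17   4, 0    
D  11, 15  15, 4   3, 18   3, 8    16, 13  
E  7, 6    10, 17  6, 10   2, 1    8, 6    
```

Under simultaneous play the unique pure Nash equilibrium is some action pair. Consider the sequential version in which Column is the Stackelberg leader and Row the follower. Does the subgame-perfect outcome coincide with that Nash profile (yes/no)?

yes

Work backward from Row's decision.
- P: BR = C, leader payoff 10.
- Q: BR = A, leader payoff 20.
- R: BR = A, leader payoff 7.
- S: BR = A, leader payoff 13.
- T: BR = D, leader payoff 13.
Among 10, 20, 7, 13, 13, the best is 20 at Q. Subgame-perfect outcome: (A, Q) with payoffs (18, 20).
Now find the simultaneous Nash equilibrium.
Row's best replies: P→C; Q→A; R→A; S→A; T→D.
Column's best replies: A→Q; B→T; C→S; D→R; E→Q.
Only (A, Q) has each player best-responding; Nash payoffs (18, 20).
Sequential outcome (A, Q) coincides with the Nash profile (A, Q).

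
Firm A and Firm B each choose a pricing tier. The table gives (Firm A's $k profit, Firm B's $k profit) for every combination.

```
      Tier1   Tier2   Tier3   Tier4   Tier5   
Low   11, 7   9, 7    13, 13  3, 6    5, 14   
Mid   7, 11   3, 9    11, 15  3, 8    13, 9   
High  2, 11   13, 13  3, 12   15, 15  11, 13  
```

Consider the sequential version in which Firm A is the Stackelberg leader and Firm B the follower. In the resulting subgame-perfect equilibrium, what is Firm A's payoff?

Work backward from Firm B's decision.
- Low → Firm B plays Tier5 (best of 7, 7, 13, 6, 14); Firm A gets 5.
- Mid → Firm B plays Tier3 (best of 11, 9, 15, 8, 9); Firm A gets 11.
- High → Firm B plays Tier4 (best of 11, 13, 12, 15, 13); Firm A gets 15.
Firm A's induced payoffs are 5, 11, 15, so Firm A commits to High. Subgame-perfect outcome: (High, Tier4) with payoffs (15, 15).

15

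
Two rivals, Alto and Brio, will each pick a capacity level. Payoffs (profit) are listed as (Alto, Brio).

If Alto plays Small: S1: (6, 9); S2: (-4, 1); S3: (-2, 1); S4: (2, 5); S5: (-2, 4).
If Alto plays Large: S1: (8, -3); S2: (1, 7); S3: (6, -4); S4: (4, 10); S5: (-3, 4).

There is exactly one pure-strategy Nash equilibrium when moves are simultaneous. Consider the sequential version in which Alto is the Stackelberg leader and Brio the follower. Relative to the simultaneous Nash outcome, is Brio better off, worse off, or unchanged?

worse off

Backward induction with Alto moving first.
- Small → Brio plays S1 (best of 9, 1, 1, 5, 4); Alto gets 6.
- Large → Brio plays S4 (best of -3, 7, -4, 10, 4); Alto gets 4.
Alto's induced payoffs are 6, 4, so Alto commits to Small. Subgame-perfect outcome: (Small, S1) with payoffs (6, 9).
Now find the simultaneous Nash equilibrium.
Alto's best replies: S1→Large; S2→Large; S3→Large; S4→Large; S5→Small.
Brio's best replies: Small→S1; Large→S4.
The unique mutual best reply is (Large, S4), giving (4, 10).
Brio earns 9 sequentially versus 10 at the Nash outcome: worse off.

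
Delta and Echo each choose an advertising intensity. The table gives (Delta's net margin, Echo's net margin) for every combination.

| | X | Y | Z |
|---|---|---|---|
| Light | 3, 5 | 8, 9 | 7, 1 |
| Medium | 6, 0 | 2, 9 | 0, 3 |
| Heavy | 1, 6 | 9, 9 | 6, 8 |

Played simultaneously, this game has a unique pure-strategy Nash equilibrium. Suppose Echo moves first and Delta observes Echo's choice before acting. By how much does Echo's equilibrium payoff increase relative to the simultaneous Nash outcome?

Work backward from Delta's decision.
- X → Delta plays Medium (best of 3, 6, 1); Echo gets 0.
- Y → Delta plays Heavy (best of 8, 2, 9); Echo gets 9.
- Z → Delta plays Light (best of 7, 0, 6); Echo gets 1.
Echo's induced payoffs are 0, 9, 1, so Echo commits to Y. Subgame-perfect outcome: (Heavy, Y) with payoffs (9, 9).
Under simultaneous play:
Delta's best replies: X→Medium; Y→Heavy; Z→Light.
Echo's best replies: Light→Y; Medium→Y; Heavy→Y.
Only (Heavy, Y) has each player best-responding; Nash payoffs (9, 9).
Echo's commitment gain: 9 − 9 = 0.

0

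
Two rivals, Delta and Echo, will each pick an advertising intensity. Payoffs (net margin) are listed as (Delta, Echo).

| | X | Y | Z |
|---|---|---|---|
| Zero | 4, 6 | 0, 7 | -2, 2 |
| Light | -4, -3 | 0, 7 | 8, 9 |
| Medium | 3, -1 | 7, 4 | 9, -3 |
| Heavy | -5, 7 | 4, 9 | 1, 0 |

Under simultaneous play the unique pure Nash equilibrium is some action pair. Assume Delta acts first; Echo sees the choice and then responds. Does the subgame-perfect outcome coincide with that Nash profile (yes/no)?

no

Solve by backward induction (Delta leads).
- Zero: Echo compares 6, 7, 2 and picks Y; Delta would get 0.
- Light: Echo compares -3, 7, 9 and picks Z; Delta would get 8.
- Medium: Echo compares -1, 4, -3 and picks Y; Delta would get 7.
- Heavy: Echo compares 7, 9, 0 and picks Y; Delta would get 4.
Maximizing over 0, 8, 7, 4, Delta chooses Light. Subgame-perfect outcome: (Light, Z) with payoffs (8, 9).
For the simultaneous game, intersect best replies.
Delta's best replies: X→Zero; Y→Medium; Z→Medium.
Echo's best replies: Zero→Y; Light→Z; Medium→Y; Heavy→Y.
Only (Medium, Y) has each player best-responding; Nash payoffs (7, 4).
Sequential outcome (Light, Z) differs from the Nash profile (Medium, Y).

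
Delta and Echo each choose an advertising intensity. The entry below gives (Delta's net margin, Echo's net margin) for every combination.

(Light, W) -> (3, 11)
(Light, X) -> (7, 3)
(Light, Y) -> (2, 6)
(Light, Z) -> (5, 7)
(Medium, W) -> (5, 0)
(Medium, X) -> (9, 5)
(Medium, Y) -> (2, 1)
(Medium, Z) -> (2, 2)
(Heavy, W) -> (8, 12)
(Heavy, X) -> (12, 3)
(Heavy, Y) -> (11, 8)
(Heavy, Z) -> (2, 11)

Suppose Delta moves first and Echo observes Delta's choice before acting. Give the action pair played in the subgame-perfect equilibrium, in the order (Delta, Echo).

(Medium, X)

Work backward from Echo's decision.
- Light → Echo plays W (best of 11, 3, 6, 7); Delta gets 3.
- Medium → Echo plays X (best of 0, 5, 1, 2); Delta gets 9.
- Heavy → Echo plays W (best of 12, 3, 8, 11); Delta gets 8.
Maximizing over 3, 9, 8, Delta chooses Medium. Subgame-perfect outcome: (Medium, X) with payoffs (9, 5).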